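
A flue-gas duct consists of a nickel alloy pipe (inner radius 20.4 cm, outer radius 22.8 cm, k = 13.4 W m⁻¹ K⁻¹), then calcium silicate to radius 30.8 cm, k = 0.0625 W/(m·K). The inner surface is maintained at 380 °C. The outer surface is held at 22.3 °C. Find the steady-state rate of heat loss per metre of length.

Resistance network (inner→outer):
  R'_nickel alloy = ln(0.228/0.204)/(2πk) = 0.1112/(2π·13.4) = 0.001321 m·K/W
  R'_calcium silicate = ln(0.308/0.228)/(2πk) = 0.3008/(2π·0.0625) = 0.7659 m·K/W
ΣR = 0.001321 + 0.7659 = 0.7672 m·K/W
Q' = ΔT/ΣR = (380 °C − 22.3 °C)/0.7672 = 466 W/m

Q' = 466 W/m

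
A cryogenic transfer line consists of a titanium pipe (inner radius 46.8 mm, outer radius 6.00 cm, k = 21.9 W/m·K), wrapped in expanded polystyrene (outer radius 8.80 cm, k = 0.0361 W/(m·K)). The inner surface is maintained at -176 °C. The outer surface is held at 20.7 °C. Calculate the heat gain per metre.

Q' = 116 W/m

Series thermal resistances, inner to outer:
  R'_titanium = ln(0.0600/0.0468)/(2πk) = 0.2485/(2π·21.9) = 0.001806 m·K/W
  R'_expanded polystyrene = ln(0.0880/0.0600)/(2πk) = 0.3830/(2π·0.0361) = 1.689 m·K/W
ΣR = 0.001806 + 1.689 = 1.691 m·K/W
Q' = ΔT/ΣR = (-176 °C − 20.7 °C)/1.691 = -116 W/m
(Negative Q' ⇒ heat flows inward; heat gain = 116 W/m.)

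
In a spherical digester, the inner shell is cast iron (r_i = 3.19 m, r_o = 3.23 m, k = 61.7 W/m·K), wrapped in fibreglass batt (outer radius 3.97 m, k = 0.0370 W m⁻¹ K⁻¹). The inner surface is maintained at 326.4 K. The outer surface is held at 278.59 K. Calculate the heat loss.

Resistance network (inner→outer):
  R_cast iron = (1/3.19 − 1/3.23)/(4πk) = 0.003882/(4π·61.7) = 5.007×10^-6 K/W
  R_fibreglass batt = (1/3.23 − 1/3.97)/(4πk) = 0.05771/(4π·0.0370) = 0.1241 K/W
ΣR = 5.007×10^-6 + 0.1241 = 0.1241 K/W
Q = ΔT/ΣR = (326.4 K − 278.59 K)/0.1241 = 385 W

Q = 385 W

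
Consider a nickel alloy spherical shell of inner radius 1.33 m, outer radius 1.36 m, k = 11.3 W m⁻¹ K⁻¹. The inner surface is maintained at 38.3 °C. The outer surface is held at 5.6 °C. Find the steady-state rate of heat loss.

Q = 280 kW

Q = 4πk·ΔT/(1/r₁ − 1/r₂) = 4π × 11.3 × 32.7 / (1/1.33 − 1/1.36) = 2.80×10^5 W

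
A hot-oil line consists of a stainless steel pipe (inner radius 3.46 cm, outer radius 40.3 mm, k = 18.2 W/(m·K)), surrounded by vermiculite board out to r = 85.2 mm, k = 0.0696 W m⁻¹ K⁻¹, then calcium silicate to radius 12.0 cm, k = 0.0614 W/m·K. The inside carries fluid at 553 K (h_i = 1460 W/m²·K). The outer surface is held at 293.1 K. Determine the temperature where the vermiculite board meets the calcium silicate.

T = 382 K

Resistance network (inner→outer):
  R'_conv,in = 1/(2πr h) = 1/(2π·0.0346·1460) = 0.003151 m·K/W
  R'_stainless steel = ln(0.0403/0.0346)/(2πk) = 0.1525/(2π·18.2) = 0.001334 m·K/W
  R'_vermiculite board = ln(0.0852/0.0403)/(2πk) = 0.7486/(2π·0.0696) = 1.712 m·K/W
  R'_calcium silicate = ln(0.120/0.0852)/(2πk) = 0.3425/(2π·0.0614) = 0.8878 m·K/W
ΣR = 0.003151 + 0.001334 + 1.712 + 0.8878 = 2.604 m·K/W
Q' = ΔT/ΣR = (553 K − 293.1 K)/2.604 = 99.81 W/m
From the inner boundary to the vermiculite board/calcium silicate interface, ΣR_partial = 1.716 m·K/W.
T_interface = T_in − Q'·ΣR_partial = 553 K − (99.81)(1.716) = 382 K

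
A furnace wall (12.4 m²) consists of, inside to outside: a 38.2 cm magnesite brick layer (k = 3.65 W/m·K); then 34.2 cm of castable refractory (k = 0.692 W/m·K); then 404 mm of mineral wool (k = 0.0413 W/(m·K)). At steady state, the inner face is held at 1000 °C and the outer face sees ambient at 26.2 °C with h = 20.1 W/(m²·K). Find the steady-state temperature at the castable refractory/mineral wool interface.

T = 944 °C

Series thermal resistances, inner to outer:
  R_magnesite brick = L/(kA) = 0.382/(3.65·12.4) = 0.008440 K/W
  R_castable refractory = L/(kA) = 0.342/(0.692·12.4) = 0.03986 K/W
  R_mineral wool = L/(kA) = 0.404/(0.0413·12.4) = 0.7889 K/W
  R_conv,out = 1/(hA) = 1/(20.1·12.4) = 0.004012 K/W
ΣR = 0.008440 + 0.03986 + 0.7889 + 0.004012 = 0.8412 K/W
Q = ΔT/ΣR = (1000 °C − 26.2 °C)/0.8412 = 1158 W
From the inner boundary to the castable refractory/mineral wool interface, ΣR_partial = 0.04830 K/W.
T_interface = T_in − Q·ΣR_partial = 1000 °C − (1158)(0.04830) = 944 °C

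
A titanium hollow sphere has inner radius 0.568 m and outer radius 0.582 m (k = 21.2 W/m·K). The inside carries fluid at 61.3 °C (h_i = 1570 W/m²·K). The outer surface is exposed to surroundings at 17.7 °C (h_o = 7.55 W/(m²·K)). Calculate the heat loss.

Resistance network (inner→outer):
  R_conv,in = 1/(4πr²h) = 1/(4π·0.568²·1570) = 1.571×10^-4 K/W
  R_titanium = (1/0.568 − 1/0.582)/(4πk) = 0.04235/(4π·21.2) = 1.590×10^-4 K/W
  R_conv,out = 1/(4πr²h) = 1/(4π·0.582²·7.55) = 0.03112 K/W
ΣR = 1.571×10^-4 + 1.590×10^-4 + 0.03112 = 0.03144 K/W
Q = ΔT/ΣR = (61.3 °C − 17.7 °C)/0.03144 = 1390 W

Q = 1390 W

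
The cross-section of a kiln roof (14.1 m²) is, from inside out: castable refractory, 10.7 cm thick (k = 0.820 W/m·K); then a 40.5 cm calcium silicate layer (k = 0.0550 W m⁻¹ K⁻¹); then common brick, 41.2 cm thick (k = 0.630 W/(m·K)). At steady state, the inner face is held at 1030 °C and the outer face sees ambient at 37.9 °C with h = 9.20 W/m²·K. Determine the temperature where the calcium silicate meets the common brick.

Treat each layer as a resistance in series:
  R_castable refractory = L/(kA) = 0.107/(0.820·14.1) = 0.009254 K/W
  R_calcium silicate = L/(kA) = 0.405/(0.0550·14.1) = 0.5222 K/W
  R_common brick = L/(kA) = 0.412/(0.630·14.1) = 0.04638 K/W
  R_conv,out = 1/(hA) = 1/(9.20·14.1) = 0.007709 K/W
ΣR = 0.009254 + 0.5222 + 0.04638 + 0.007709 = 0.5855 K/W
Q = ΔT/ΣR = (1030 °C − 37.9 °C)/0.5855 = 1694 W
From the inner boundary to the calcium silicate/common brick interface, ΣR_partial = 0.5315 K/W.
T_interface = T_in − Q·ΣR_partial = 1030 °C − (1694)(0.5315) = 130 °C

T = 130 °C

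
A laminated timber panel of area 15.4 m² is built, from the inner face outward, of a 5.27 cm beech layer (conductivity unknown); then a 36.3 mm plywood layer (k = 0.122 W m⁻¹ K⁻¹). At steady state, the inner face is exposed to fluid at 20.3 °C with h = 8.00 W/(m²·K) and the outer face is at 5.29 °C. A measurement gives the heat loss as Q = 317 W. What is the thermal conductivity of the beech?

k = 0.172 W/m·K

ΣR = ΔT/Q = |20.3 − 5.29|/317 = 0.04735 K/W
Known resistances:
  R_conv,in = 1/(hA) = 1/(8.00·15.4) = 0.008117 K/W
  R_plywood = L/(kA) = 0.0363/(0.122·15.4) = 0.01932 K/W
R_beech = ΣR − ΣR_known = 0.04735 − 0.02744 = 0.01991 K/W
L/(kA) = 0.01991 ⇒ k = 0.0527/(0.01991·15.4) = 0.172 W/m·K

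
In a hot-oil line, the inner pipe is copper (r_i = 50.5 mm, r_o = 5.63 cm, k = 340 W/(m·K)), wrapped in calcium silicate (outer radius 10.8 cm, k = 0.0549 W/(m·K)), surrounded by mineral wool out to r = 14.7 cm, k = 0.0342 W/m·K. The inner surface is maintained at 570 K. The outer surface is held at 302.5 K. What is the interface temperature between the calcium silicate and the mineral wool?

Resistance network (inner→outer):
  R'_copper = ln(0.0563/0.0505)/(2πk) = 0.1087/(2π·340) = 5.089×10^-5 m·K/W
  R'_calcium silicate = ln(0.108/0.0563)/(2πk) = 0.6514/(2π·0.0549) = 1.889 m·K/W
  R'_mineral wool = ln(0.147/0.108)/(2πk) = 0.3083/(2π·0.0342) = 1.435 m·K/W
ΣR = 5.089×10^-5 + 1.889 + 1.435 = 3.324 m·K/W
Q' = ΔT/ΣR = (570 K − 302.5 K)/3.324 = 80.48 W/m
From the inner boundary to the calcium silicate/mineral wool interface, ΣR_partial = 1.889 m·K/W.
T_interface = T_in − Q'·ΣR_partial = 570 K − (80.48)(1.889) = 418 K

T = 418 K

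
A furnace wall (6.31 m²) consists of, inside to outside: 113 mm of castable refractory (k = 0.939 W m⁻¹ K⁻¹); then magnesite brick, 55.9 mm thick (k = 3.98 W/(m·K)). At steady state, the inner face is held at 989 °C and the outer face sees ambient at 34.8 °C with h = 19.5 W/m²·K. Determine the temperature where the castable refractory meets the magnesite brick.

T = 371 °C

Treat each layer as a resistance in series:
  R_castable refractory = L/(kA) = 0.113/(0.939·6.31) = 0.01907 K/W
  R_magnesite brick = L/(kA) = 0.0559/(3.98·6.31) = 0.002226 K/W
  R_conv,out = 1/(hA) = 1/(19.5·6.31) = 0.008127 K/W
ΣR = 0.01907 + 0.002226 + 0.008127 = 0.02942 K/W
Q = ΔT/ΣR = (989 °C − 34.8 °C)/0.02942 = 32430 W
From the inner boundary to the castable refractory/magnesite brick interface, ΣR_partial = 0.01907 K/W.
T_interface = T_in − Q·ΣR_partial = 989 °C − (32430)(0.01907) = 371 °C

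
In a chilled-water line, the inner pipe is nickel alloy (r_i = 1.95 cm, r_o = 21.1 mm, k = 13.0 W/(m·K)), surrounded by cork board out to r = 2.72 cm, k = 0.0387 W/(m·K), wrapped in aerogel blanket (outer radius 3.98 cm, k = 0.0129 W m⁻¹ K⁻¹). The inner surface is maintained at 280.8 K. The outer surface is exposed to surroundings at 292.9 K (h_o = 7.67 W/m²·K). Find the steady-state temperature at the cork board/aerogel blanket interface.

T = 282.82 K

Resistance network (inner→outer):
  R'_nickel alloy = ln(0.0211/0.0195)/(2πk) = 0.07886/(2π·13.0) = 9.654×10^-4 m·K/W
  R'_cork board = ln(0.0272/0.0211)/(2πk) = 0.2539/(2π·0.0387) = 1.044 m·K/W
  R'_aerogel blanket = ln(0.0398/0.0272)/(2πk) = 0.3806/(2π·0.0129) = 4.696 m·K/W
  R'_conv,out = 1/(2πr h) = 1/(2π·0.0398·7.67) = 0.5214 m·K/W
ΣR = 9.654×10^-4 + 1.044 + 4.696 + 0.5214 = 6.262 m·K/W
Q' = ΔT/ΣR = (280.8 K − 292.9 K)/6.262 = -1.932 W/m
From the inner boundary to the cork board/aerogel blanket interface, ΣR_partial = 1.045 m·K/W.
T_interface = T_in − Q'·ΣR_partial = 280.8 K − (-1.932)(1.045) = 282.82 K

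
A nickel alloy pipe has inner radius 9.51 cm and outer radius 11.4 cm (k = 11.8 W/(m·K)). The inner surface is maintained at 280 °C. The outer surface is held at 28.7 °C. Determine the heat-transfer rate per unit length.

Q' = 103 kW/m

Q' = 2πk·ΔT/ln(r₂/r₁) = 2π × 11.8 × 251.3 / ln(0.114/0.0951) = 1.03×10^5 W/m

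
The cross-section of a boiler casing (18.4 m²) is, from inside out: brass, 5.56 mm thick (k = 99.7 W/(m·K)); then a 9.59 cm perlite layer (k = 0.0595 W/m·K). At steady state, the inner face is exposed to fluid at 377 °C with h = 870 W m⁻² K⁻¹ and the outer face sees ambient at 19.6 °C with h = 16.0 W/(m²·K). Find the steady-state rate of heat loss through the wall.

Treat each layer as a resistance in series:
  R_conv,in = 1/(hA) = 1/(870·18.4) = 6.247×10^-5 K/W
  R_brass = L/(kA) = 0.00556/(99.7·18.4) = 3.031×10^-6 K/W
  R_perlite = L/(kA) = 0.0959/(0.0595·18.4) = 0.08760 K/W
  R_conv,out = 1/(hA) = 1/(16.0·18.4) = 0.003397 K/W
ΣR = 6.247×10^-5 + 3.031×10^-6 + 0.08760 + 0.003397 = 0.09106 K/W
Q = ΔT/ΣR = (377 °C − 19.6 °C)/0.09106 = 3920 W

Q = 3920 W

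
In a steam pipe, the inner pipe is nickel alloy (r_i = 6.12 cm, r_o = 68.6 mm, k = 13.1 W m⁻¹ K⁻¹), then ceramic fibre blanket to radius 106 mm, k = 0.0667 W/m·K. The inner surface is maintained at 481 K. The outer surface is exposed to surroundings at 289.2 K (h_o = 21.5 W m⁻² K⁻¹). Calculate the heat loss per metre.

Treat each layer as a resistance in series:
  R'_nickel alloy = ln(0.0686/0.0612)/(2πk) = 0.1141/(2π·13.1) = 0.001387 m·K/W
  R'_ceramic fibre blanket = ln(0.106/0.0686)/(2πk) = 0.4351/(2π·0.0667) = 1.038 m·K/W
  R'_conv,out = 1/(2πr h) = 1/(2π·0.106·21.5) = 0.06984 m·K/W
ΣR = 0.001387 + 1.038 + 0.06984 = 1.109 m·K/W
Q' = ΔT/ΣR = (481 K − 289.2 K)/1.109 = 173 W/m

Q' = 173 W/m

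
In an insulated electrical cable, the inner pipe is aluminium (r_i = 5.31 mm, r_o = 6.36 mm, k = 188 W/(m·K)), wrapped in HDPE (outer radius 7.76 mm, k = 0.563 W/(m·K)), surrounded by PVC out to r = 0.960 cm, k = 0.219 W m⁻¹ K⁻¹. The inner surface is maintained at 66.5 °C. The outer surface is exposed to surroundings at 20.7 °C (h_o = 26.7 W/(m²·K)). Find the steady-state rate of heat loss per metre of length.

Treat each layer as a resistance in series:
  R'_aluminium = ln(0.00636/0.00531)/(2πk) = 0.1804/(2π·188) = 1.528×10^-4 m·K/W
  R'_HDPE = ln(0.00776/0.00636)/(2πk) = 0.1990/(2π·0.563) = 0.05624 m·K/W
  R'_PVC = ln(0.00960/0.00776)/(2πk) = 0.2128/(2π·0.219) = 0.1546 m·K/W
  R'_conv,out = 1/(2πr h) = 1/(2π·0.00960·26.7) = 0.6209 m·K/W
ΣR = 1.528×10^-4 + 0.05624 + 0.1546 + 0.6209 = 0.8319 m·K/W
Q' = ΔT/ΣR = (66.5 °C − 20.7 °C)/0.8319 = 55.1 W/m

Q' = 55.1 W/m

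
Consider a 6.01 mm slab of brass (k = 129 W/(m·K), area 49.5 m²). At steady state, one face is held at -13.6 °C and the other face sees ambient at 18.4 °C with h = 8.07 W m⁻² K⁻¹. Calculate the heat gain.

Treat each layer as a resistance in series:
  R_brass = L/(kA) = 0.00601/(129·49.5) = 9.412×10^-7 K/W
  R_conv,out = 1/(hA) = 1/(8.07·49.5) = 0.002503 K/W
ΣR = 9.412×10^-7 + 0.002503 = 0.002504 K/W
Q = ΔT/ΣR = (-13.6 °C − 18.4 °C)/0.002504 = -12800 W
(Negative Q ⇒ heat flows inward; heat gain = 12800 W.)

Q = 12.8 kW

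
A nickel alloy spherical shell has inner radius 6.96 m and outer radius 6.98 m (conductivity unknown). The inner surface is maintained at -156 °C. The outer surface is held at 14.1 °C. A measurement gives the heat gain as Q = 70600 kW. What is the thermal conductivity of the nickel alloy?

k = 13.6 W/m·K

ΣR = ΔT/Q = |-156 − 14.1|/7.06×10^7 = 2.409×10^-6 K/W
(1/r₁−1/r₂)/(4πk) = 2.409×10^-6 ⇒ k = 4.117×10^-4/(4π·2.409×10^-6) = 13.6 W/m·K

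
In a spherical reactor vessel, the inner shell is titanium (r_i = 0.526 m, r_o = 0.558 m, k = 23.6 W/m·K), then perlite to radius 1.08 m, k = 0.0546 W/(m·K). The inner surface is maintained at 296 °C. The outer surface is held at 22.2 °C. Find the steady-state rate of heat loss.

Q = 217 W

Series thermal resistances, inner to outer:
  R_titanium = (1/0.526 − 1/0.558)/(4πk) = 0.1090/(4π·23.6) = 3.676×10^-4 K/W
  R_perlite = (1/0.558 − 1/1.08)/(4πk) = 0.8662/(4π·0.0546) = 1.262 K/W
ΣR = 3.676×10^-4 + 1.262 = 1.262 K/W
Q = ΔT/ΣR = (296 °C − 22.2 °C)/1.262 = 217 W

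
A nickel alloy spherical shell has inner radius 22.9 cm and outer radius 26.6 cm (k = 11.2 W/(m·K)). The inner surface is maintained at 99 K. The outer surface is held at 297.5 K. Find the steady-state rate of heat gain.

Q = 46.0 kW

Q = 4πk·ΔT/(1/r₁ − 1/r₂) = 4π × 11.2 × 198.5 / (1/0.229 − 1/0.266) = 46000 W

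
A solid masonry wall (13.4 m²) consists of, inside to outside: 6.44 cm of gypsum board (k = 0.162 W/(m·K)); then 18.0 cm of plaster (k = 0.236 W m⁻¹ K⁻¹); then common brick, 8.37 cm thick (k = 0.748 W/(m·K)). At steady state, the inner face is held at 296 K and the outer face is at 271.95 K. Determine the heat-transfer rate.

Q = 253 W

Treat each layer as a resistance in series:
  R_gypsum board = L/(kA) = 0.0644/(0.162·13.4) = 0.02967 K/W
  R_plaster = L/(kA) = 0.180/(0.236·13.4) = 0.05692 K/W
  R_common brick = L/(kA) = 0.0837/(0.748·13.4) = 0.008351 K/W
ΣR = 0.02967 + 0.05692 + 0.008351 = 0.09494 K/W
Q = ΔT/ΣR = (296 K − 271.95 K)/0.09494 = 253 W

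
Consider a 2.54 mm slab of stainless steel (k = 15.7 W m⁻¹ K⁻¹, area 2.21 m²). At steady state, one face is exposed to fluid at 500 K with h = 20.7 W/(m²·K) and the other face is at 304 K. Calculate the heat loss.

Series thermal resistances, inner to outer:
  R_conv,in = 1/(hA) = 1/(20.7·2.21) = 0.02186 K/W
  R_stainless steel = L/(kA) = 0.00254/(15.7·2.21) = 7.321×10^-5 K/W
ΣR = 0.02186 + 7.321×10^-5 = 0.02193 K/W
Q = ΔT/ΣR = (500 K − 304 K)/0.02193 = 8940 W

Q = 8.94 kW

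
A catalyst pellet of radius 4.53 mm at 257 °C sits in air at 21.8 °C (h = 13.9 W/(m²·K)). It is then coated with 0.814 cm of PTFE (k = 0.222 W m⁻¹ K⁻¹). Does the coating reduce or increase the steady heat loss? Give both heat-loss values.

Critical radius for a sphere: r_cr = 2k/h = 0.0319 m = 3.19 cm.
Outer radius after coating: r₂ = 0.00453 + 0.00814 = 0.01267 m.
Since r₁ < r_cr and r₂ ≤ r_cr, the coating moves toward the maximum at r_cr — heat loss rises.
Bare: R = 1/(4πr₁²h) = 279.0 K/W; Q = 235.2/279.0 = 0.843 W.
Coated: R = R_cond + R_conv = 86.50 K/W; Q = 235.2/86.50 = 2.72 W.

increases: 0.843 → 2.72 W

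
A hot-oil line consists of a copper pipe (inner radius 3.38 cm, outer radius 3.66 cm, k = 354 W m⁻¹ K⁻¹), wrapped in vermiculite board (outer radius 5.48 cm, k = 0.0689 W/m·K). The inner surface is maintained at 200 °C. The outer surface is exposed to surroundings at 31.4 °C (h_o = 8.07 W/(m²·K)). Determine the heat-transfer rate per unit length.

Treat each layer as a resistance in series:
  R'_copper = ln(0.0366/0.0338)/(2πk) = 0.07959/(2π·354) = 3.578×10^-5 m·K/W
  R'_vermiculite board = ln(0.0548/0.0366)/(2πk) = 0.4036/(2π·0.0689) = 0.9324 m·K/W
  R'_conv,out = 1/(2πr h) = 1/(2π·0.0548·8.07) = 0.3599 m·K/W
ΣR = 3.578×10^-5 + 0.9324 + 0.3599 = 1.292 m·K/W
Q' = ΔT/ΣR = (200 °C − 31.4 °C)/1.292 = 130 W/m

Q' = 130 W/m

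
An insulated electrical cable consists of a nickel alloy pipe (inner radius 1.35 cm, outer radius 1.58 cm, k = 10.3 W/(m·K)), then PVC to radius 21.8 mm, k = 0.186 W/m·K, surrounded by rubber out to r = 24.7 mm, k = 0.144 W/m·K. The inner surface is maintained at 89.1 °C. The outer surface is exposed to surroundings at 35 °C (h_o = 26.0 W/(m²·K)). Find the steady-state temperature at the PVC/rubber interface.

T = 66.5 °C

Series thermal resistances, inner to outer:
  R'_nickel alloy = ln(0.0158/0.0135)/(2πk) = 0.1573/(2π·10.3) = 0.002431 m·K/W
  R'_PVC = ln(0.0218/0.0158)/(2πk) = 0.3219/(2π·0.186) = 0.2754 m·K/W
  R'_rubber = ln(0.0247/0.0218)/(2πk) = 0.1249/(2π·0.144) = 0.1380 m·K/W
  R'_conv,out = 1/(2πr h) = 1/(2π·0.0247·26.0) = 0.2478 m·K/W
ΣR = 0.002431 + 0.2754 + 0.1380 + 0.2478 = 0.6636 m·K/W
Q' = ΔT/ΣR = (89.1 °C − 35 °C)/0.6636 = 81.53 W/m
From the inner boundary to the PVC/rubber interface, ΣR_partial = 0.2778 m·K/W.
T_interface = T_in − Q'·ΣR_partial = 89.1 °C − (81.53)(0.2778) = 66.5 °C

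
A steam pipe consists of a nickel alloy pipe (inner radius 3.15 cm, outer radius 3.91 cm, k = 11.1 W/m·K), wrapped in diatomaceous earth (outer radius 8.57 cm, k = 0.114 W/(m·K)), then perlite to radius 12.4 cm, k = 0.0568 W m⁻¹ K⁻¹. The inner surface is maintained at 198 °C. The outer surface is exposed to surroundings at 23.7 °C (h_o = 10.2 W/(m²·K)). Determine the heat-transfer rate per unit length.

Resistance network (inner→outer):
  R'_nickel alloy = ln(0.0391/0.0315)/(2πk) = 0.2161/(2π·11.1) = 0.003099 m·K/W
  R'_diatomaceous earth = ln(0.0857/0.0391)/(2πk) = 0.7847/(2π·0.114) = 1.096 m·K/W
  R'_perlite = ln(0.124/0.0857)/(2πk) = 0.3694/(2π·0.0568) = 1.035 m·K/W
  R'_conv,out = 1/(2πr h) = 1/(2π·0.124·10.2) = 0.1258 m·K/W
ΣR = 0.003099 + 1.096 + 1.035 + 0.1258 = 2.260 m·K/W
Q' = ΔT/ΣR = (198 °C − 23.7 °C)/2.260 = 77.1 W/m

Q' = 77.1 W/m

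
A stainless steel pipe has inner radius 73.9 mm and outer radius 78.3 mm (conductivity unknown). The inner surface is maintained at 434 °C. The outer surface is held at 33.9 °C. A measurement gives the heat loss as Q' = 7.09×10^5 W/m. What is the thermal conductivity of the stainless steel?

ΣR = ΔT/Q' = |434 − 33.9|/7.09×10^5 = 5.643×10^-4 m·K/W
ln(r₂/r₁)/(2πk) = 5.643×10^-4 ⇒ k = 0.05783/(2π·5.643×10^-4) = 16.3 W/m·K

k = 16.3 W/m·K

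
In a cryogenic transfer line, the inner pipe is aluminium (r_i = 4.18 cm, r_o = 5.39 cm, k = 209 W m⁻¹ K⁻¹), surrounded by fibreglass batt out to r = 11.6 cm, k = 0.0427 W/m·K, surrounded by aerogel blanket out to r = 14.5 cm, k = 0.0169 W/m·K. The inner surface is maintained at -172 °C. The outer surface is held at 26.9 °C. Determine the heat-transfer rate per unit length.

Series thermal resistances, inner to outer:
  R'_aluminium = ln(0.0539/0.0418)/(2πk) = 0.2542/(2π·209) = 1.936×10^-4 m·K/W
  R'_fibreglass batt = ln(0.116/0.0539)/(2πk) = 0.7665/(2π·0.0427) = 2.857 m·K/W
  R'_aerogel blanket = ln(0.145/0.116)/(2πk) = 0.2231/(2π·0.0169) = 2.101 m·K/W
ΣR = 1.936×10^-4 + 2.857 + 2.101 = 4.958 m·K/W
Q' = ΔT/ΣR = (-172 °C − 26.9 °C)/4.958 = -40.1 W/m
(Negative Q' ⇒ heat flows inward; heat gain = 40.1 W/m.)

Q' = 40.1 W/m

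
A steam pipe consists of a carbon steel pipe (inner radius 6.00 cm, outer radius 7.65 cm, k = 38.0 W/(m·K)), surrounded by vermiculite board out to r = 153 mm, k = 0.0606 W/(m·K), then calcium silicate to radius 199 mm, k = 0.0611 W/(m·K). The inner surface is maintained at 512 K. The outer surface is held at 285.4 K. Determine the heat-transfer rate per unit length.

Resistance network (inner→outer):
  R'_carbon steel = ln(0.0765/0.0600)/(2πk) = 0.2429/(2π·38.0) = 0.001018 m·K/W
  R'_vermiculite board = ln(0.153/0.0765)/(2πk) = 0.6931/(2π·0.0606) = 1.820 m·K/W
  R'_calcium silicate = ln(0.199/0.153)/(2πk) = 0.2629/(2π·0.0611) = 0.6847 m·K/W
ΣR = 0.001018 + 1.820 + 0.6847 = 2.506 m·K/W
Q' = ΔT/ΣR = (512 K − 285.4 K)/2.506 = 90.4 W/m

Q' = 90.4 W/m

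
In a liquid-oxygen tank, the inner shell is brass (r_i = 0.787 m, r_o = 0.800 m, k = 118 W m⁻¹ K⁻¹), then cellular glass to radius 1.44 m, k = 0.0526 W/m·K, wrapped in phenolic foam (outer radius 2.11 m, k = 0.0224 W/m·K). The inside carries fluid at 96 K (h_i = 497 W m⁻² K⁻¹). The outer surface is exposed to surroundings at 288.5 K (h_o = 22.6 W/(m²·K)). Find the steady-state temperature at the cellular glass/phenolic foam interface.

T = 195.6 K

Treat each layer as a resistance in series:
  R_conv,in = 1/(4πr²h) = 1/(4π·0.787²·497) = 2.585×10^-4 K/W
  R_brass = (1/0.787 − 1/0.800)/(4πk) = 0.02065/(4π·118) = 1.392×10^-5 K/W
  R_cellular glass = (1/0.800 − 1/1.44)/(4πk) = 0.5556/(4π·0.0526) = 0.8405 K/W
  R_phenolic foam = (1/1.44 − 1/2.11)/(4πk) = 0.2205/(4π·0.0224) = 0.7834 K/W
  R_conv,out = 1/(4πr²h) = 1/(4π·2.11²·22.6) = 7.909×10^-4 K/W
ΣR = 2.585×10^-4 + 1.392×10^-5 + 0.8405 + 0.7834 + 7.909×10^-4 = 1.625 K/W
Q = ΔT/ΣR = (96 K − 288.5 K)/1.625 = -118.5 W
From the inner boundary to the cellular glass/phenolic foam interface, ΣR_partial = 0.8408 K/W.
T_interface = T_in − Q·ΣR_partial = 96 K − (-118.5)(0.8408) = 195.6 K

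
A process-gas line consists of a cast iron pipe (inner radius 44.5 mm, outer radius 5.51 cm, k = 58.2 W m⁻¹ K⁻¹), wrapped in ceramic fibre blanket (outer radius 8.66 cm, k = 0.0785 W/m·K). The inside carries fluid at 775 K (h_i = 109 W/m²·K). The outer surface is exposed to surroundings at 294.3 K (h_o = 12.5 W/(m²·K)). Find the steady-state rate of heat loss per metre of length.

Q' = 438 W/m

Resistance network (inner→outer):
  R'_conv,in = 1/(2πr h) = 1/(2π·0.0445·109) = 0.03281 m·K/W
  R'_cast iron = ln(0.0551/0.0445)/(2πk) = 0.2137/(2π·58.2) = 5.843×10^-4 m·K/W
  R'_ceramic fibre blanket = ln(0.0866/0.0551)/(2πk) = 0.4522/(2π·0.0785) = 0.9167 m·K/W
  R'_conv,out = 1/(2πr h) = 1/(2π·0.0866·12.5) = 0.1470 m·K/W
ΣR = 0.03281 + 5.843×10^-4 + 0.9167 + 0.1470 = 1.097 m·K/W
Q' = ΔT/ΣR = (775 K − 294.3 K)/1.097 = 438 W/m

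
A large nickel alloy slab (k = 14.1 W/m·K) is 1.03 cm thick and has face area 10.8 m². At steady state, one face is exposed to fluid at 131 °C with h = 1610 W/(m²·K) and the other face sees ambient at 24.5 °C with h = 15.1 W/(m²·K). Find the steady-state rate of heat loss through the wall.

Q = 17.0 kW

Treat each layer as a resistance in series:
  R_conv,in = 1/(hA) = 1/(1610·10.8) = 5.751×10^-5 K/W
  R_nickel alloy = L/(kA) = 0.0103/(14.1·10.8) = 6.764×10^-5 K/W
  R_conv,out = 1/(hA) = 1/(15.1·10.8) = 0.006132 K/W
ΣR = 5.751×10^-5 + 6.764×10^-5 + 0.006132 = 0.006257 K/W
Q = ΔT/ΣR = (131 °C − 24.5 °C)/0.006257 = 17000 W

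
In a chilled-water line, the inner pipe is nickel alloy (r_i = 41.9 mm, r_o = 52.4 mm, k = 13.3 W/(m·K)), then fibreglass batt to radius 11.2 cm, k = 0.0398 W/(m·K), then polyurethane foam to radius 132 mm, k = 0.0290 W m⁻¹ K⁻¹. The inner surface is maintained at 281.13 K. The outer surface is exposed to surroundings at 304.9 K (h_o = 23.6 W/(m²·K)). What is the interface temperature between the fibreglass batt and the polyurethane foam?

Treat each layer as a resistance in series:
  R'_nickel alloy = ln(0.0524/0.0419)/(2πk) = 0.2236/(2π·13.3) = 0.002676 m·K/W
  R'_fibreglass batt = ln(0.112/0.0524)/(2πk) = 0.7596/(2π·0.0398) = 3.038 m·K/W
  R'_polyurethane foam = ln(0.132/0.112)/(2πk) = 0.1643/(2π·0.0290) = 0.9017 m·K/W
  R'_conv,out = 1/(2πr h) = 1/(2π·0.132·23.6) = 0.05109 m·K/W
ΣR = 0.002676 + 3.038 + 0.9017 + 0.05109 = 3.993 m·K/W
Q' = ΔT/ΣR = (281.13 K − 304.9 K)/3.993 = -5.953 W/m
From the inner boundary to the fibreglass batt/polyurethane foam interface, ΣR_partial = 3.041 m·K/W.
T_interface = T_in − Q'·ΣR_partial = 281.13 K − (-5.953)(3.041) = 299.2 K

T = 299.2 K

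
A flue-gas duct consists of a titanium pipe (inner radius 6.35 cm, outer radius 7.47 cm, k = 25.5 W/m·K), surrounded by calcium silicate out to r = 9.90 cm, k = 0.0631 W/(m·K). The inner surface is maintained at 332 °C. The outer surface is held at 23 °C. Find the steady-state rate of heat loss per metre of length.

Q' = 434 W/m

Treat each layer as a resistance in series:
  R'_titanium = ln(0.0747/0.0635)/(2πk) = 0.1624/(2π·25.5) = 0.001014 m·K/W
  R'_calcium silicate = ln(0.0990/0.0747)/(2πk) = 0.2816/(2π·0.0631) = 0.7104 m·K/W
ΣR = 0.001014 + 0.7104 = 0.7114 m·K/W
Q' = ΔT/ΣR = (332 °C − 23 °C)/0.7114 = 434 W/m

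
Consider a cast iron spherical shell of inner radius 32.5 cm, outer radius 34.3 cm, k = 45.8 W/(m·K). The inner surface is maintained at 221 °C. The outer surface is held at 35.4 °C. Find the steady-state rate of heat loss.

Q = 6.62×10^5 W

Q = 4πk·ΔT/(1/r₁ − 1/r₂) = 4π × 45.8 × 185.6 / (1/0.325 − 1/0.343) = 6.62×10^5 W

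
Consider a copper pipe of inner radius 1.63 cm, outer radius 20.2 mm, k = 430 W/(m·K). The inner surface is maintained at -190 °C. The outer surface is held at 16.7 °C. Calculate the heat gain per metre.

Q' = 2πk·ΔT/ln(r₂/r₁) = 2π × 430 × 206.7 / ln(0.0202/0.0163) = 2.60×10^6 W/m

Q' = 2.60×10^6 W/m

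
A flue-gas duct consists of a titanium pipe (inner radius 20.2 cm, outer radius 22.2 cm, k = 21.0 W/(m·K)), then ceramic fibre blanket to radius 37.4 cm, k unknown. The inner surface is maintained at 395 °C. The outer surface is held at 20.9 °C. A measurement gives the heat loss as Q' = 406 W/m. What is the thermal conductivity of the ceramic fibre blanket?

ΣR = ΔT/Q' = |395 − 20.9|/406 = 0.9214 m·K/W
Known resistances:
  R'_titanium = ln(0.222/0.202)/(2πk) = 0.09441/(2π·21.0) = 7.155×10^-4 m·K/W
R_ceramic fibre blanket = ΣR − ΣR_known = 0.9214 − 7.155×10^-4 = 0.9207 m·K/W
ln(r₂/r₁)/(2πk) = 0.9207 ⇒ k = 0.5216/(2π·0.9207) = 0.0902 W/m·K

k = 0.0902 W/m·K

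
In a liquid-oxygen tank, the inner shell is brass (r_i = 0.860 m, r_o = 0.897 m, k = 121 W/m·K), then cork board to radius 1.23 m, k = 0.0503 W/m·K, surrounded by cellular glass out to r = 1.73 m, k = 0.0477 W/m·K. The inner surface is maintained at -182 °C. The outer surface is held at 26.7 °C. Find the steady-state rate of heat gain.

Series thermal resistances, inner to outer:
  R_brass = (1/0.860 − 1/0.897)/(4πk) = 0.04796/(4π·121) = 3.154×10^-5 K/W
  R_cork board = (1/0.897 − 1/1.23)/(4πk) = 0.3018/(4π·0.0503) = 0.4775 K/W
  R_cellular glass = (1/1.23 − 1/1.73)/(4πk) = 0.2350/(4π·0.0477) = 0.3920 K/W
ΣR = 3.154×10^-5 + 0.4775 + 0.3920 = 0.8695 K/W
Q = ΔT/ΣR = (-182 °C − 26.7 °C)/0.8695 = -240 W
(Negative Q ⇒ heat flows inward; heat gain = 240 W.)

Q = 240 W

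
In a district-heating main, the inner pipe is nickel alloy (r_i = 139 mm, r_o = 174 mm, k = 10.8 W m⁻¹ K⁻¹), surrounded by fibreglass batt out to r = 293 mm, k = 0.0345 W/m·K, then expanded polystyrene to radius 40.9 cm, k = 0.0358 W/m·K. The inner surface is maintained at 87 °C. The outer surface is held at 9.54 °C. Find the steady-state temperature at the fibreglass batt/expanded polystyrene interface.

Series thermal resistances, inner to outer:
  R'_nickel alloy = ln(0.174/0.139)/(2πk) = 0.2246/(2π·10.8) = 0.003310 m·K/W
  R'_fibreglass batt = ln(0.293/0.174)/(2πk) = 0.5211/(2π·0.0345) = 2.404 m·K/W
  R'_expanded polystyrene = ln(0.409/0.293)/(2πk) = 0.3335/(2π·0.0358) = 1.483 m·K/W
ΣR = 0.003310 + 2.404 + 1.483 = 3.890 m·K/W
Q' = ΔT/ΣR = (87 °C − 9.54 °C)/3.890 = 19.91 W/m
From the inner boundary to the fibreglass batt/expanded polystyrene interface, ΣR_partial = 2.407 m·K/W.
T_interface = T_in − Q'·ΣR_partial = 87 °C − (19.91)(2.407) = 39.1 °C

T = 39.1 °C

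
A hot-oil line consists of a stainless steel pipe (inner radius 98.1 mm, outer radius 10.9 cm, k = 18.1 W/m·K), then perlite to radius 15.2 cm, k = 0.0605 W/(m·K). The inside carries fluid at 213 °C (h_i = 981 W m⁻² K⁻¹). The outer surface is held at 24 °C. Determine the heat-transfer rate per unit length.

Q' = 215 W/m

Resistance network (inner→outer):
  R'_conv,in = 1/(2πr h) = 1/(2π·0.0981·981) = 0.001654 m·K/W
  R'_stainless steel = ln(0.109/0.0981)/(2πk) = 0.1054/(2π·18.1) = 9.264×10^-4 m·K/W
  R'_perlite = ln(0.152/0.109)/(2πk) = 0.3325/(2π·0.0605) = 0.8748 m·K/W
ΣR = 0.001654 + 9.264×10^-4 + 0.8748 = 0.8774 m·K/W
Q' = ΔT/ΣR = (213 °C − 24 °C)/0.8774 = 215 W/m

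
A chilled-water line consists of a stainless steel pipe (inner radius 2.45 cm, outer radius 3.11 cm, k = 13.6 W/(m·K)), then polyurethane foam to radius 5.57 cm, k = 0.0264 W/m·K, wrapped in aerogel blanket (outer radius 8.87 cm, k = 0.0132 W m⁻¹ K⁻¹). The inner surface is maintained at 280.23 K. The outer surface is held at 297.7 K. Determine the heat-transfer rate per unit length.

Treat each layer as a resistance in series:
  R'_stainless steel = ln(0.0311/0.0245)/(2πk) = 0.2385/(2π·13.6) = 0.002791 m·K/W
  R'_polyurethane foam = ln(0.0557/0.0311)/(2πk) = 0.5828/(2π·0.0264) = 3.513 m·K/W
  R'_aerogel blanket = ln(0.0887/0.0557)/(2πk) = 0.4653/(2π·0.0132) = 5.610 m·K/W
ΣR = 0.002791 + 3.513 + 5.610 = 9.126 m·K/W
Q' = ΔT/ΣR = (280.23 K − 297.7 K)/9.126 = -1.91 W/m
(Negative Q' ⇒ heat flows inward; heat gain = 1.91 W/m.)

Q' = 1.91 W/m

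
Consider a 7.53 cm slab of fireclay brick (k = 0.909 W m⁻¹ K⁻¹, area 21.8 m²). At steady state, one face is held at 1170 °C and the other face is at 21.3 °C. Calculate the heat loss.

Q = kA·ΔT/L = 0.909 × 21.8 × |1170 °C − 21.3 °C| / 0.0753 = 3.02×10^5 W

Q = 302 kW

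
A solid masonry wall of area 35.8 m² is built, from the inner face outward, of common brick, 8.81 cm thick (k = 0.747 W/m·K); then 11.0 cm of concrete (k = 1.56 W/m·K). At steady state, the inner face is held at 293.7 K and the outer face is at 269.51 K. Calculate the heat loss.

Q = 4.60 kW

Series thermal resistances, inner to outer:
  R_common brick = L/(kA) = 0.0881/(0.747·35.8) = 0.003294 K/W
  R_concrete = L/(kA) = 0.110/(1.56·35.8) = 0.001970 K/W
ΣR = 0.003294 + 0.001970 = 0.005264 K/W
Q = ΔT/ΣR = (293.7 K − 269.51 K)/0.005264 = 4600 W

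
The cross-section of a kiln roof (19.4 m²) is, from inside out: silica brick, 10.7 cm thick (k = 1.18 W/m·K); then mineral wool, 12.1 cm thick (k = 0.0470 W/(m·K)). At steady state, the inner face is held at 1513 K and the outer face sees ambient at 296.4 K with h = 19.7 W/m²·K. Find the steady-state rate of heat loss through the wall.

Series thermal resistances, inner to outer:
  R_silica brick = L/(kA) = 0.107/(1.18·19.4) = 0.004674 K/W
  R_mineral wool = L/(kA) = 0.121/(0.0470·19.4) = 0.1327 K/W
  R_conv,out = 1/(hA) = 1/(19.7·19.4) = 0.002617 K/W
ΣR = 0.004674 + 0.1327 + 0.002617 = 0.1400 K/W
Q = ΔT/ΣR = (1513 K − 296.4 K)/0.1400 = 8690 W

Q = 8.69 kW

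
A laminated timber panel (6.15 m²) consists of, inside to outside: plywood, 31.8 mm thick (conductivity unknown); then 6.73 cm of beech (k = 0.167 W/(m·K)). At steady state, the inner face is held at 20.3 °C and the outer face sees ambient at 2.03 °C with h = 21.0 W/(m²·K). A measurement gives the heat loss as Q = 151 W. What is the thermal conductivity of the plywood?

ΣR = ΔT/Q = |20.3 − 2.03|/151 = 0.1210 K/W
Known resistances:
  R_beech = L/(kA) = 0.0673/(0.167·6.15) = 0.06553 K/W
  R_conv,out = 1/(hA) = 1/(21.0·6.15) = 0.007743 K/W
R_plywood = ΣR − ΣR_known = 0.1210 − 0.07327 = 0.04773 K/W
L/(kA) = 0.04773 ⇒ k = 0.0318/(0.04773·6.15) = 0.108 W/m·K

k = 0.108 W/m·K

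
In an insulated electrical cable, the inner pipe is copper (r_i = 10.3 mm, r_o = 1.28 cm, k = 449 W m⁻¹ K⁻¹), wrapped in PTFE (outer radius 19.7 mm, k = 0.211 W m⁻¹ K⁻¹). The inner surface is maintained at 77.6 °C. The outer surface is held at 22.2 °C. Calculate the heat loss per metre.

Q' = 170 W/m

Treat each layer as a resistance in series:
  R'_copper = ln(0.0128/0.0103)/(2πk) = 0.2173/(2π·449) = 7.703×10^-5 m·K/W
  R'_PTFE = ln(0.0197/0.0128)/(2πk) = 0.4312/(2π·0.211) = 0.3252 m·K/W
ΣR = 7.703×10^-5 + 0.3252 = 0.3253 m·K/W
Q' = ΔT/ΣR = (77.6 °C − 22.2 °C)/0.3253 = 170 W/m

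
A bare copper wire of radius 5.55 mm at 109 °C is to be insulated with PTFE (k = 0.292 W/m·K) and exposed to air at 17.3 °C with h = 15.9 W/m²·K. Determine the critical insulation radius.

For a cylinder, r_cr = k_ins/h = 0.292/15.9 = 0.0184 m = 1.84 cm

r_cr = 1.84 cm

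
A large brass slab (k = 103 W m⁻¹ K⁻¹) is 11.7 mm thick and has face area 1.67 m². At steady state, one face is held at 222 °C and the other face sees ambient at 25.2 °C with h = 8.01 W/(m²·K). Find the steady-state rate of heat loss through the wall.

Series thermal resistances, inner to outer:
  R_brass = L/(kA) = 0.0117/(103·1.67) = 6.802×10^-5 K/W
  R_conv,out = 1/(hA) = 1/(8.01·1.67) = 0.07476 K/W
ΣR = 6.802×10^-5 + 0.07476 = 0.07483 K/W
Q = ΔT/ΣR = (222 °C − 25.2 °C)/0.07483 = 2630 W

Q = 2.63 kW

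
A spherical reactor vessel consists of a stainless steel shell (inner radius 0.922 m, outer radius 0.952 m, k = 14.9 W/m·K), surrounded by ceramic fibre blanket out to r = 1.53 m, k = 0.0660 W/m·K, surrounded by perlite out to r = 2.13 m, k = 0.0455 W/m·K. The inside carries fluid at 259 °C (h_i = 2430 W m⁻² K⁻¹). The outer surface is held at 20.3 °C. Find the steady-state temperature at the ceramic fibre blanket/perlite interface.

T = 116 °C

Series thermal resistances, inner to outer:
  R_conv,in = 1/(4πr²h) = 1/(4π·0.922²·2430) = 3.852×10^-5 K/W
  R_stainless steel = (1/0.922 − 1/0.952)/(4πk) = 0.03418/(4π·14.9) = 1.825×10^-4 K/W
  R_ceramic fibre blanket = (1/0.952 − 1/1.53)/(4πk) = 0.3968/(4π·0.0660) = 0.4785 K/W
  R_perlite = (1/1.53 − 1/2.13)/(4πk) = 0.1841/(4π·0.0455) = 0.3220 K/W
ΣR = 3.852×10^-5 + 1.825×10^-4 + 0.4785 + 0.3220 = 0.8007 K/W
Q = ΔT/ΣR = (259 °C − 20.3 °C)/0.8007 = 298.1 W
From the inner boundary to the ceramic fibre blanket/perlite interface, ΣR_partial = 0.4787 K/W.
T_interface = T_in − Q·ΣR_partial = 259 °C − (298.1)(0.4787) = 116 °C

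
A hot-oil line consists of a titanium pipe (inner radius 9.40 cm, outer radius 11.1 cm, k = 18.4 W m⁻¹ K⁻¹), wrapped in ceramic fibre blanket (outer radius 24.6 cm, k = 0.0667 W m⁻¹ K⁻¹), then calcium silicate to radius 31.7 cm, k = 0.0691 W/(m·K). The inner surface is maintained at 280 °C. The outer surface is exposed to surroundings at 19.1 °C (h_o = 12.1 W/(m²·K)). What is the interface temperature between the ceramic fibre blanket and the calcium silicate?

T = 83.7 °C

Treat each layer as a resistance in series:
  R'_titanium = ln(0.111/0.0940)/(2πk) = 0.1662/(2π·18.4) = 0.001438 m·K/W
  R'_ceramic fibre blanket = ln(0.246/0.111)/(2πk) = 0.7958/(2π·0.0667) = 1.899 m·K/W
  R'_calcium silicate = ln(0.317/0.246)/(2πk) = 0.2536/(2π·0.0691) = 0.5840 m·K/W
  R'_conv,out = 1/(2πr h) = 1/(2π·0.317·12.1) = 0.04149 m·K/W
ΣR = 0.001438 + 1.899 + 0.5840 + 0.04149 = 2.526 m·K/W
Q' = ΔT/ΣR = (280 °C − 19.1 °C)/2.526 = 103.3 W/m
From the inner boundary to the ceramic fibre blanket/calcium silicate interface, ΣR_partial = 1.900 m·K/W.
T_interface = T_in − Q'·ΣR_partial = 280 °C − (103.3)(1.900) = 83.7 °C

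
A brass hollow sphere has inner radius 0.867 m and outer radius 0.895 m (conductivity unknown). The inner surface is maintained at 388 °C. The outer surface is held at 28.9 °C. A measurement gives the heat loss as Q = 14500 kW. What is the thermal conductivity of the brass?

ΣR = ΔT/Q = |388 − 28.9|/1.45×10^7 = 2.477×10^-5 K/W
(1/r₁−1/r₂)/(4πk) = 2.477×10^-5 ⇒ k = 0.03608/(4π·2.477×10^-5) = 116 W/m·K

k = 116 W/m·K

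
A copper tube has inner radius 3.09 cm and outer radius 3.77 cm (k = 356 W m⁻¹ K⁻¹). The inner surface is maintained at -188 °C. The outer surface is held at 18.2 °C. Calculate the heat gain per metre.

Q' = 2320 kW/m

Q' = 2πk·ΔT/ln(r₂/r₁) = 2π × 356 × 206.2 / ln(0.0377/0.0309) = 2.32×10^6 W/m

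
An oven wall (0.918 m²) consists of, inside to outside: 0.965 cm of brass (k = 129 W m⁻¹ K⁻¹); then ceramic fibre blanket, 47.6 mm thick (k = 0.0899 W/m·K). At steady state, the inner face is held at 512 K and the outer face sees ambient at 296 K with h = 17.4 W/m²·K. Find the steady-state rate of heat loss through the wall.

Resistance network (inner→outer):
  R_brass = L/(kA) = 0.00965/(129·0.918) = 8.149×10^-5 K/W
  R_ceramic fibre blanket = L/(kA) = 0.0476/(0.0899·0.918) = 0.5768 K/W
  R_conv,out = 1/(hA) = 1/(17.4·0.918) = 0.06260 K/W
ΣR = 8.149×10^-5 + 0.5768 + 0.06260 = 0.6395 K/W
Q = ΔT/ΣR = (512 K − 296 K)/0.6395 = 338 W

Q = 338 W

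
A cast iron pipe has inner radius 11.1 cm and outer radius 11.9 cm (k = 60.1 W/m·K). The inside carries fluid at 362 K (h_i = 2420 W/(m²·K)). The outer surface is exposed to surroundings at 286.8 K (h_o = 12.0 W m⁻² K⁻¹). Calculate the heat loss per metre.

Resistance network (inner→outer):
  R'_conv,in = 1/(2πr h) = 1/(2π·0.111·2420) = 5.925×10^-4 m·K/W
  R'_cast iron = ln(0.119/0.111)/(2πk) = 0.06959/(2π·60.1) = 1.843×10^-4 m·K/W
  R'_conv,out = 1/(2πr h) = 1/(2π·0.119·12.0) = 0.1115 m·K/W
ΣR = 5.925×10^-4 + 1.843×10^-4 + 0.1115 = 0.1123 m·K/W
Q' = ΔT/ΣR = (362 K − 286.8 K)/0.1123 = 670 W/m

Q' = 670 W/m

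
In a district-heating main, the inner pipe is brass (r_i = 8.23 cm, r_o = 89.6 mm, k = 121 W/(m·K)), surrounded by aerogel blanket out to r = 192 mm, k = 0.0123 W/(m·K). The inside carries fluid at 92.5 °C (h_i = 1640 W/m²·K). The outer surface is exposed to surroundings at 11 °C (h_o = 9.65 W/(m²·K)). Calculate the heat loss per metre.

Treat each layer as a resistance in series:
  R'_conv,in = 1/(2πr h) = 1/(2π·0.0823·1640) = 0.001179 m·K/W
  R'_brass = ln(0.0896/0.0823)/(2πk) = 0.08498/(2π·121) = 1.118×10^-4 m·K/W
  R'_aerogel blanket = ln(0.192/0.0896)/(2πk) = 0.7621/(2π·0.0123) = 9.862 m·K/W
  R'_conv,out = 1/(2πr h) = 1/(2π·0.192·9.65) = 0.08590 m·K/W
ΣR = 0.001179 + 1.118×10^-4 + 9.862 + 0.08590 = 9.949 m·K/W
Q' = ΔT/ΣR = (92.5 °C − 11 °C)/9.949 = 8.19 W/m

Q' = 8.19 W/m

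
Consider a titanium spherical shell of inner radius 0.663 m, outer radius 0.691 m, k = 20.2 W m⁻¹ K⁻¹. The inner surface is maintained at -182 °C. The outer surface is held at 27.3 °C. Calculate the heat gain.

Q = 8.69×10^5 W

Q = 4πk·ΔT/(1/r₁ − 1/r₂) = 4π × 20.2 × 209.3 / (1/0.663 − 1/0.691) = 8.69×10^5 W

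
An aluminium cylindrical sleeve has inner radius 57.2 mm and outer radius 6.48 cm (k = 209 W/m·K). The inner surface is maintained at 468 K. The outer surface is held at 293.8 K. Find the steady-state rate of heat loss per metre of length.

Q' = 1830 kW/m

Q' = 2πk·ΔT/ln(r₂/r₁) = 2π × 209 × 174.2 / ln(0.0648/0.0572) = 1.83×10^6 W/m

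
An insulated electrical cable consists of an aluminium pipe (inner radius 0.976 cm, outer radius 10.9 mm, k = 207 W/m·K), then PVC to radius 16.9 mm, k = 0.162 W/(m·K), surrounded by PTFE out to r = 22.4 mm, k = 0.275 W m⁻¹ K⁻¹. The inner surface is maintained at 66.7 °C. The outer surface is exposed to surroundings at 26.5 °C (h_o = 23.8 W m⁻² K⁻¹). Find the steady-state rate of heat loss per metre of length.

Treat each layer as a resistance in series:
  R'_aluminium = ln(0.0109/0.00976)/(2πk) = 0.1105/(2π·207) = 8.494×10^-5 m·K/W
  R'_PVC = ln(0.0169/0.0109)/(2πk) = 0.4386/(2π·0.162) = 0.4308 m·K/W
  R'_PTFE = ln(0.0224/0.0169)/(2πk) = 0.2817/(2π·0.275) = 0.1631 m·K/W
  R'_conv,out = 1/(2πr h) = 1/(2π·0.0224·23.8) = 0.2985 m·K/W
ΣR = 8.494×10^-5 + 0.4308 + 0.1631 + 0.2985 = 0.8925 m·K/W
Q' = ΔT/ΣR = (66.7 °C − 26.5 °C)/0.8925 = 45.0 W/m

Q' = 45.0 W/m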